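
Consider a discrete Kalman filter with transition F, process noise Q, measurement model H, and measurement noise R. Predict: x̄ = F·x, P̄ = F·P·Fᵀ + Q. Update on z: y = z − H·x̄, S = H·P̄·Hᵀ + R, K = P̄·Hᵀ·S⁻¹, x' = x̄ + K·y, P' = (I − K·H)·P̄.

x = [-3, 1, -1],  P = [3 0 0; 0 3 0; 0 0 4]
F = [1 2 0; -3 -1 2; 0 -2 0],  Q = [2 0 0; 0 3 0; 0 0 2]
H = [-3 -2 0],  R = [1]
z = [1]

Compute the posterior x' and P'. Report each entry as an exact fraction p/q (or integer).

x̄ = F·x = [-1, 6, -2]
P̄ = F·P·Fᵀ + Q = [17 -15 -12; -15 49 6; -12 6 14]
y = z − H·x̄ = [10]
S = H·P̄·Hᵀ + R = [170]
K = P̄·Hᵀ·S⁻¹ = [-21/170; -53/170; 12/85]
x' = x̄ + K·y = [-38/17, 49/17, -10/17]
P' = (I − K·H)·P̄ = [2449/170 -3663/170 -768/85; -3663/170 5521/170 1146/85; -768/85 1146/85 902/85]

x' = [-38/17, 49/17, -10/17]
P' = [2449/170 -3663/170 -768/85; -3663/170 5521/170 1146/85; -768/85 1146/85 902/85]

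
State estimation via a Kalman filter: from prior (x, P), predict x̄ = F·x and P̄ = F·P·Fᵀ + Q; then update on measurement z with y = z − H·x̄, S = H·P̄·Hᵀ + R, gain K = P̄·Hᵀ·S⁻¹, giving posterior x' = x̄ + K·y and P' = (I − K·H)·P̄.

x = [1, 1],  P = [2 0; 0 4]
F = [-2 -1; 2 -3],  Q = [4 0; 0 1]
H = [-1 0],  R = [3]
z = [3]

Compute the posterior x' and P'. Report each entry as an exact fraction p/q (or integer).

x' = [-3, -1]
P' = [48/19 12/19; 12/19 839/19]

x̄ = F·x = [-3, -1]
P̄ = F·P·Fᵀ + Q = [16 4; 4 45]
y = z − H·x̄ = [0]
S = H·P̄·Hᵀ + R = [19]
K = P̄·Hᵀ·S⁻¹ = [-16/19; -4/19]
x' = x̄ + K·y = [-3, -1]
P' = (I − K·H)·P̄ = [48/19 12/19; 12/19 839/19]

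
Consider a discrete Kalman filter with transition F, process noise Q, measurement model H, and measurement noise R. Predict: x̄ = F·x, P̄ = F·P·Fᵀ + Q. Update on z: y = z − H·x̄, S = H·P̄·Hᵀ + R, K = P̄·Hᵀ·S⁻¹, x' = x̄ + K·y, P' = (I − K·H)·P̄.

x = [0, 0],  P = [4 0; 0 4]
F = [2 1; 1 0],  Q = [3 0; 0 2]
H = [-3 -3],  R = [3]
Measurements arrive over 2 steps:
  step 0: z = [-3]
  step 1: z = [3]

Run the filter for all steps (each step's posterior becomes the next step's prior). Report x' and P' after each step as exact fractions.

step 0: x' = [93/136, 21/68], P' = [245/136 -107/68; -107/68 57/34]
step 1: x' = [-1017/5623, -4149/5623], P' = [7747/5623 -6711/5623; -6711/5623 7504/5623]

step 0: x̄ = F·x = [0, 0]
step 0: P̄ = F·P·Fᵀ + Q = [23 8; 8 6]
step 0: y = z − H·x̄ = [-3]
step 0: S = H·P̄·Hᵀ + R = [408]
step 0: K = P̄·Hᵀ·S⁻¹ = [-31/136; -7/68]
step 0: x' = x̄ + K·y = [93/136, 21/68]
step 0: P' = (I − K·H)·P̄ = [245/136 -107/68; -107/68 57/34]
step 1: x̄ = F·x = [57/34, 93/136]
step 1: P̄ = F·P·Fᵀ + Q = [95/17 69/34; 69/34 517/136]
step 1: y = z − H·x̄ = [1371/136]
step 1: S = H·P̄·Hᵀ + R = [16869/136]
step 1: K = P̄·Hᵀ·S⁻¹ = [-1036/5623; -793/5623]
step 1: x' = x̄ + K·y = [-1017/5623, -4149/5623]
step 1: P' = (I − K·H)·P̄ = [7747/5623 -6711/5623; -6711/5623 7504/5623]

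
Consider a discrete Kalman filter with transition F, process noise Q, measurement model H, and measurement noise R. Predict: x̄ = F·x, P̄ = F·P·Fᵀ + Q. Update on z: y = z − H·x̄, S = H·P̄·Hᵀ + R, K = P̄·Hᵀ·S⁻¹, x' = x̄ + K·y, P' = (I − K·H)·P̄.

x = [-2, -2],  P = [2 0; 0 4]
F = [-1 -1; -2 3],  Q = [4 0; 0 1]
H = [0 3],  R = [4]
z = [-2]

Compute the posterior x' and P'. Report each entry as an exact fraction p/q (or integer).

x̄ = F·x = [4, -2]
P̄ = F·P·Fᵀ + Q = [10 -8; -8 45]
y = z − H·x̄ = [4]
S = H·P̄·Hᵀ + R = [409]
K = P̄·Hᵀ·S⁻¹ = [-24/409; 135/409]
x' = x̄ + K·y = [1540/409, -278/409]
P' = (I − K·H)·P̄ = [3514/409 -32/409; -32/409 180/409]

x' = [1540/409, -278/409]
P' = [3514/409 -32/409; -32/409 180/409]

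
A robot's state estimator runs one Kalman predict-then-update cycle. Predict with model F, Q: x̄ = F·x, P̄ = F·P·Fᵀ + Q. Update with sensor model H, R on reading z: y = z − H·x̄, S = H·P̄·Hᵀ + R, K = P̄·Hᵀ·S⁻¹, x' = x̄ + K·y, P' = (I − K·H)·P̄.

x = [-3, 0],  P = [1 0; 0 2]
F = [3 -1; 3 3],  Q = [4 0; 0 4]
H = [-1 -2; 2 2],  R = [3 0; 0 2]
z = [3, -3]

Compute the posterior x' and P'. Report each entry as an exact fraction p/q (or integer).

x' = [-18/13, -6/13]
P' = [4605/1378 -3639/1378; -3639/1378 3285/1378]

x̄ = F·x = [-9, -9]
P̄ = F·P·Fᵀ + Q = [15 3; 3 31]
y = z − H·x̄ = [-24, 33]
S = H·P̄·Hᵀ + R = [154 -172; -172 210]
K = P̄·Hᵀ·S⁻¹ = [891/1378 483/689; -977/1378 -177/689]
x' = x̄ + K·y = [-18/13, -6/13]
P' = (I − K·H)·P̄ = [4605/1378 -3639/1378; -3639/1378 3285/1378]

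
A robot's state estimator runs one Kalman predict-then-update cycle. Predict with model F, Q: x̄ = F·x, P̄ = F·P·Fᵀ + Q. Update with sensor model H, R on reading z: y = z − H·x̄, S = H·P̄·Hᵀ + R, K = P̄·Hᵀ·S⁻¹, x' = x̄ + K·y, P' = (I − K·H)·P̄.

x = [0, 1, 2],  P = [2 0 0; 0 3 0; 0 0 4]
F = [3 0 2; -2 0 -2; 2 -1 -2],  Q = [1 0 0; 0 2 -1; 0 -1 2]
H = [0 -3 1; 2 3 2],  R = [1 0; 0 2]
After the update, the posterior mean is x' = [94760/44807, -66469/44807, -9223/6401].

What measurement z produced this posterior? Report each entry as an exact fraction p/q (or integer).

x̄ = F·x = [4, -4, -5]
P̄ = F·P·Fᵀ + Q = [35 -28 -4; -28 26 7; -4 7 29]
S = H·P̄·Hᵀ + R = [222 -37; -37 208]
K = P̄·Hᵀ·S⁻¹ = [15826/44807 -52/1211; -13436/44807 145/1211; 613/6401 62/173]
x' − x̄ = [-84468/44807, 112759/44807, 22782/6401] = K·y
y = (KᵀK)⁻¹·Kᵀ·(x' − x̄) = [-4, 11]
z = y + H·x̄ = [-4, 11] + [7, -14] = [3, -3]

z = [3, -3]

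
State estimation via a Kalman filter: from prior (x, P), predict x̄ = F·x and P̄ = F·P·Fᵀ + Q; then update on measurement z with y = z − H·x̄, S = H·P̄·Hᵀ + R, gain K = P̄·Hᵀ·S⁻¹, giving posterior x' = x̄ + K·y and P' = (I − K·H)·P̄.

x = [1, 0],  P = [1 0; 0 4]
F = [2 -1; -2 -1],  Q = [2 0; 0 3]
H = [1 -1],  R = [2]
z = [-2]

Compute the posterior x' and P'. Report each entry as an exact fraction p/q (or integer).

x̄ = F·x = [2, -2]
P̄ = F·P·Fᵀ + Q = [10 0; 0 11]
y = z − H·x̄ = [-6]
S = H·P̄·Hᵀ + R = [23]
K = P̄·Hᵀ·S⁻¹ = [10/23; -11/23]
x' = x̄ + K·y = [-14/23, 20/23]
P' = (I − K·H)·P̄ = [130/23 110/23; 110/23 132/23]

x' = [-14/23, 20/23]
P' = [130/23 110/23; 110/23 132/23]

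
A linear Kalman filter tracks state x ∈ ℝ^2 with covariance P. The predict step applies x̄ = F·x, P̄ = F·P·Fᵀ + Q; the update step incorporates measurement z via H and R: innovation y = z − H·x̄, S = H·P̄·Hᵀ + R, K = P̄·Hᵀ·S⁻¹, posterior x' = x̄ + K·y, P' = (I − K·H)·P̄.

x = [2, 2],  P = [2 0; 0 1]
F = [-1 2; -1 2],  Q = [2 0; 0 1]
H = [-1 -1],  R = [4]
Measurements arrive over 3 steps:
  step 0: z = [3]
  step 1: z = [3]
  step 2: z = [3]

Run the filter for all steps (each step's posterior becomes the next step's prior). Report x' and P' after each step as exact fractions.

step 0: x' = [-36/31, -29/31], P' = [52/31 4/31; 4/31 48/31]
step 1: x' = [-1620/1129, -1571/1129], P' = [1906/1129 166/1129; 166/1129 1782/1129]
step 2: x' = [-61560/41383, -61217/41383], P' = [69880/41383 6112/41383; 6112/41383 65364/41383]

step 0: x̄ = F·x = [2, 2]
step 0: P̄ = F·P·Fᵀ + Q = [8 6; 6 7]
step 0: y = z − H·x̄ = [7]
step 0: S = H·P̄·Hᵀ + R = [31]
step 0: K = P̄·Hᵀ·S⁻¹ = [-14/31; -13/31]
step 0: x' = x̄ + K·y = [-36/31, -29/31]
step 0: P' = (I − K·H)·P̄ = [52/31 4/31; 4/31 48/31]
step 1: x̄ = F·x = [-22/31, -22/31]
step 1: P̄ = F·P·Fᵀ + Q = [290/31 228/31; 228/31 259/31]
step 1: y = z − H·x̄ = [49/31]
step 1: S = H·P̄·Hᵀ + R = [1129/31]
step 1: K = P̄·Hᵀ·S⁻¹ = [-518/1129; -487/1129]
step 1: x' = x̄ + K·y = [-1620/1129, -1571/1129]
step 1: P' = (I − K·H)·P̄ = [1906/1129 166/1129; 166/1129 1782/1129]
step 2: x̄ = F·x = [-1522/1129, -1522/1129]
step 2: P̄ = F·P·Fᵀ + Q = [10628/1129 8370/1129; 8370/1129 9499/1129]
step 2: y = z − H·x̄ = [343/1129]
step 2: S = H·P̄·Hᵀ + R = [41383/1129]
step 2: K = P̄·Hᵀ·S⁻¹ = [-18998/41383; -17869/41383]
step 2: x' = x̄ + K·y = [-61560/41383, -61217/41383]
step 2: P' = (I − K·H)·P̄ = [69880/41383 6112/41383; 6112/41383 65364/41383]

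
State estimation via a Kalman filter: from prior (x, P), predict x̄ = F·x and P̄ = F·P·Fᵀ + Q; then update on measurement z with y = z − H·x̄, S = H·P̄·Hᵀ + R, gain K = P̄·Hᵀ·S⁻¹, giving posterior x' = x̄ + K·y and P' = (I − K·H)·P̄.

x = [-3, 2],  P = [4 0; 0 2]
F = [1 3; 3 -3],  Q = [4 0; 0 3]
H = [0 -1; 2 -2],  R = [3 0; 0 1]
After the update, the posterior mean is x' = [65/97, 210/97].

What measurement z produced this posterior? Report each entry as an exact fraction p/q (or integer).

x̄ = F·x = [3, -15]
P̄ = F·P·Fᵀ + Q = [26 -6; -6 57]
S = H·P̄·Hᵀ + R = [60 126; 126 381]
K = P̄·Hᵀ·S⁻¹ = [-321/388 257/582; -649/776 -21/388]
x' − x̄ = [-226/97, 1665/97] = K·y
y = (KᵀK)⁻¹·Kᵀ·(x' − x̄) = [-18, -39]
z = y + H·x̄ = [-18, -39] + [15, 36] = [-3, -3]

z = [-3, -3]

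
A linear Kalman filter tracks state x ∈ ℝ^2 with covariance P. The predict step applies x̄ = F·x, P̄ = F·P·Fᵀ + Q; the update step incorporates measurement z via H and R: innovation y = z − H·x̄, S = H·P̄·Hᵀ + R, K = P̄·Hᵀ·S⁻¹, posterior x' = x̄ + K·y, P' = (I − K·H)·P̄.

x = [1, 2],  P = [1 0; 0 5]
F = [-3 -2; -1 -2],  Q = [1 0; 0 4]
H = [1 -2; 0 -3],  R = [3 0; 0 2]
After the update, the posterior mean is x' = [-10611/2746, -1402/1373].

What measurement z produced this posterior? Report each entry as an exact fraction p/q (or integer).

z = [-2, 3]

x̄ = F·x = [-7, -5]
P̄ = F·P·Fᵀ + Q = [30 23; 23 25]
S = H·P̄·Hᵀ + R = [41 81; 81 227]
K = P̄·Hᵀ·S⁻¹ = [1957/2746 -1533/2746; -27/1373 -444/1373]
x' − x̄ = [8611/2746, 5463/1373] = K·y
y = (KᵀK)⁻¹·Kᵀ·(x' − x̄) = [-5, -12]
z = y + H·x̄ = [-5, -12] + [3, 15] = [-2, 3]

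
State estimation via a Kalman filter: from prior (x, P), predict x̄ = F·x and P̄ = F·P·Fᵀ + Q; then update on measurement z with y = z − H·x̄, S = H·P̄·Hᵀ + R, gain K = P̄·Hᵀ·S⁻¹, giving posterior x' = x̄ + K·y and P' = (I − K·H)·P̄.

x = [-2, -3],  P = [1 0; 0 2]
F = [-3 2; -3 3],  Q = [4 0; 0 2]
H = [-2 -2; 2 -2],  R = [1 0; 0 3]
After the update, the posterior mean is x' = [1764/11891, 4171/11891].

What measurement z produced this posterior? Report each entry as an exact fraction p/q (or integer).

z = [-1, -1]

x̄ = F·x = [0, -3]
P̄ = F·P·Fᵀ + Q = [21 21; 21 29]
S = H·P̄·Hᵀ + R = [369 32; 32 35]
K = P̄·Hᵀ·S⁻¹ = [-2940/11891 2688/11891; -2988/11891 -2704/11891]
x' − x̄ = [1764/11891, 39844/11891] = K·y
y = (KᵀK)⁻¹·Kᵀ·(x' − x̄) = [-7, -7]
z = y + H·x̄ = [-7, -7] + [6, 6] = [-1, -1]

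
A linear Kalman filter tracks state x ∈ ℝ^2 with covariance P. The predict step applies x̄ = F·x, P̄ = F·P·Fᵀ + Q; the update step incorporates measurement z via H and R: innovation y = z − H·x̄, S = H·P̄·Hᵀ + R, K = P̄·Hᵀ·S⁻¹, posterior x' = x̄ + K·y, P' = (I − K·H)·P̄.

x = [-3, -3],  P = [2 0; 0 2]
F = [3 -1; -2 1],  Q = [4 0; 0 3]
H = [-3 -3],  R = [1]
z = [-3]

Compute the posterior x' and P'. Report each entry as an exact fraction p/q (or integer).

x̄ = F·x = [-6, 3]
P̄ = F·P·Fᵀ + Q = [24 -14; -14 13]
y = z − H·x̄ = [-12]
S = H·P̄·Hᵀ + R = [82]
K = P̄·Hᵀ·S⁻¹ = [-15/41; 3/82]
x' = x̄ + K·y = [-66/41, 105/41]
P' = (I − K·H)·P̄ = [534/41 -529/41; -529/41 1057/82]

x' = [-66/41, 105/41]
P' = [534/41 -529/41; -529/41 1057/82]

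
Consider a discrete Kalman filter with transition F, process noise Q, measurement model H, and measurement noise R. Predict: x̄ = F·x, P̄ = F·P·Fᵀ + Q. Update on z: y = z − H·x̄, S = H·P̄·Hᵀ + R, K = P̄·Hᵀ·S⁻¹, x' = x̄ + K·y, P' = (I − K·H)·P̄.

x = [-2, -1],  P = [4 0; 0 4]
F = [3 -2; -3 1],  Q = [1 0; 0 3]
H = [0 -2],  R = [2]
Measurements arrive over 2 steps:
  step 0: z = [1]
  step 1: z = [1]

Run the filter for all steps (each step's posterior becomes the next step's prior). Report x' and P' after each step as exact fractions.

step 0: x̄ = F·x = [-4, 5]
step 0: P̄ = F·P·Fᵀ + Q = [53 -44; -44 43]
step 0: y = z − H·x̄ = [11]
step 0: S = H·P̄·Hᵀ + R = [174]
step 0: K = P̄·Hᵀ·S⁻¹ = [44/87; -43/87]
step 0: x' = x̄ + K·y = [136/87, -38/87]
step 0: P' = (I − K·H)·P̄ = [739/87 -44/87; -44/87 43/87]
step 1: x̄ = F·x = [484/87, -446/87]
step 1: P̄ = F·P·Fᵀ + Q = [7438/87 -7133/87; -7133/87 7219/87]
step 1: y = z − H·x̄ = [-805/87]
step 1: S = H·P̄·Hᵀ + R = [29050/87]
step 1: K = P̄·Hᵀ·S⁻¹ = [1019/2075; -7219/14525]
step 1: x' = x̄ + K·y = [423/415, -219/415]
step 1: P' = (I − K·H)·P̄ = [10308/2075 -1019/2075; -1019/2075 7219/14525]

step 0: x' = [136/87, -38/87], P' = [739/87 -44/87; -44/87 43/87]
step 1: x' = [423/415, -219/415], P' = [10308/2075 -1019/2075; -1019/2075 7219/14525]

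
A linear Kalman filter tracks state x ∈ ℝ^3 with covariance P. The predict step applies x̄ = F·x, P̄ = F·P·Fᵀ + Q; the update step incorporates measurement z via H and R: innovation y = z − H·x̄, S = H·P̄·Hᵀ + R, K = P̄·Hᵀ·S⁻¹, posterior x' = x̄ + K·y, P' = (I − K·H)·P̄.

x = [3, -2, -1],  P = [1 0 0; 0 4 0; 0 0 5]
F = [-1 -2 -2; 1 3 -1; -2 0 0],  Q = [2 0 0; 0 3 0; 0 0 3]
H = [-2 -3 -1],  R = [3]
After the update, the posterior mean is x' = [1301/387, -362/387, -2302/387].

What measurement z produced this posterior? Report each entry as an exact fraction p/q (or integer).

z = [2]

x̄ = F·x = [3, -2, -6]
P̄ = F·P·Fᵀ + Q = [39 -15 2; -15 45 -2; 2 -2 7]
S = H·P̄·Hᵀ + R = [387]
K = P̄·Hᵀ·S⁻¹ = [-35/387; -103/387; -5/387]
x' − x̄ = [140/387, 412/387, 20/387] = K·y
y = (KᵀK)⁻¹·Kᵀ·(x' − x̄) = [-4]
z = y + H·x̄ = [-4] + [6] = [2]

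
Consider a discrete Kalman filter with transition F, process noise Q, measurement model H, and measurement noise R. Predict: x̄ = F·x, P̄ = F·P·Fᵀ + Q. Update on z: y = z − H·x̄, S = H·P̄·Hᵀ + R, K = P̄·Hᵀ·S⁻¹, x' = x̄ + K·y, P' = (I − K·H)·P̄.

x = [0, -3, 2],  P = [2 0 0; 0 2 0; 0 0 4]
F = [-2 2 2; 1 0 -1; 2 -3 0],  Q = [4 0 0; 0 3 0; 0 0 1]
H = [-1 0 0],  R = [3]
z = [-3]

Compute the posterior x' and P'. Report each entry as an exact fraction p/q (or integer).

x̄ = F·x = [-2, -2, 9]
P̄ = F·P·Fᵀ + Q = [36 -12 -20; -12 9 4; -20 4 27]
y = z − H·x̄ = [-5]
S = H·P̄·Hᵀ + R = [39]
K = P̄·Hᵀ·S⁻¹ = [-12/13; 4/13; 20/39]
x' = x̄ + K·y = [34/13, -46/13, 251/39]
P' = (I − K·H)·P̄ = [36/13 -12/13 -20/13; -12/13 69/13 -28/13; -20/13 -28/13 653/39]

x' = [34/13, -46/13, 251/39]
P' = [36/13 -12/13 -20/13; -12/13 69/13 -28/13; -20/13 -28/13 653/39]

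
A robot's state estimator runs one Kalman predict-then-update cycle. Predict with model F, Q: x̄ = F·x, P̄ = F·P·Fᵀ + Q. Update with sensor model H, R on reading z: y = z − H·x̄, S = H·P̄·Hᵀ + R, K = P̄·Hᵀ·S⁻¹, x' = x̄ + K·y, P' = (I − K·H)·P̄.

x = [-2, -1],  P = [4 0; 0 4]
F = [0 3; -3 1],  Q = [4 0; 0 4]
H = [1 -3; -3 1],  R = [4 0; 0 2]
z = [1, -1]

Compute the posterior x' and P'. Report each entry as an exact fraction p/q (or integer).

x' = [173/694, -1286/6593]
P' = [118/347 96/347; 96/347 3860/6593]

x̄ = F·x = [-3, 5]
P̄ = F·P·Fᵀ + Q = [40 12; 12 44]
y = z − H·x̄ = [19, -15]
S = H·P̄·Hᵀ + R = [368 -132; -132 334]
K = P̄·Hᵀ·S⁻¹ = [-85/694 -129/347; -2439/6593 -806/6593]
x' = x̄ + K·y = [173/694, -1286/6593]
P' = (I − K·H)·P̄ = [118/347 96/347; 96/347 3860/6593]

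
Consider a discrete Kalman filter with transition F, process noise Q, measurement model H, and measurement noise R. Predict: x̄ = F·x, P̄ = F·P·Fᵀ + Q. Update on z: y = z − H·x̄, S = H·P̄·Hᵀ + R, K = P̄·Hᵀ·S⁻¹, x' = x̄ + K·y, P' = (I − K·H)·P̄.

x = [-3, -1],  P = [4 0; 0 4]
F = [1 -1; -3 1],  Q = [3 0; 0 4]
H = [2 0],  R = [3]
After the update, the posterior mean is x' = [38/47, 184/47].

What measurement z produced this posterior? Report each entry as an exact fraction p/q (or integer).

x̄ = F·x = [-2, 8]
P̄ = F·P·Fᵀ + Q = [11 -16; -16 44]
S = H·P̄·Hᵀ + R = [47]
K = P̄·Hᵀ·S⁻¹ = [22/47; -32/47]
x' − x̄ = [132/47, -192/47] = K·y
y = (KᵀK)⁻¹·Kᵀ·(x' − x̄) = [6]
z = y + H·x̄ = [6] + [-4] = [2]

z = [2]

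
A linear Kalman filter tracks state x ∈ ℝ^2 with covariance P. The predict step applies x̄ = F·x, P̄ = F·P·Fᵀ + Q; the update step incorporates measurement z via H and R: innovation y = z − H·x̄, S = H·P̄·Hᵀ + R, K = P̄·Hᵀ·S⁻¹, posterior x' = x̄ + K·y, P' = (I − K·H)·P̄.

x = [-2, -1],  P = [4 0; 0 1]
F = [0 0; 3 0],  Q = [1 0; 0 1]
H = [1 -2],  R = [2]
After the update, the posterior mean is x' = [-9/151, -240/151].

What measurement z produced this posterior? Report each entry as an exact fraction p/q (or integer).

z = [3]

x̄ = F·x = [0, -6]
P̄ = F·P·Fᵀ + Q = [1 0; 0 37]
S = H·P̄·Hᵀ + R = [151]
K = P̄·Hᵀ·S⁻¹ = [1/151; -74/151]
x' − x̄ = [-9/151, 666/151] = K·y
y = (KᵀK)⁻¹·Kᵀ·(x' − x̄) = [-9]
z = y + H·x̄ = [-9] + [12] = [3]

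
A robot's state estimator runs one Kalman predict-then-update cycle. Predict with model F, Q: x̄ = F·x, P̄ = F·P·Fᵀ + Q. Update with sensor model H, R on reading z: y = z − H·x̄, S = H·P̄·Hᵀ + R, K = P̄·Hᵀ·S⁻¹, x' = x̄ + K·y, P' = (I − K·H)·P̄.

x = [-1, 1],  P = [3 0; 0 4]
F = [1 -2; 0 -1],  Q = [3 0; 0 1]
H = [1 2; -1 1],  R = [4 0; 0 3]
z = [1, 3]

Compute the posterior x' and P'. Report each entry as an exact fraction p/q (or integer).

x̄ = F·x = [-3, -1]
P̄ = F·P·Fᵀ + Q = [22 8; 8 5]
y = z − H·x̄ = [6, 1]
S = H·P̄·Hᵀ + R = [78 -20; -20 14]
K = P̄·Hᵀ·S⁻¹ = [63/173 -83/173; 48/173 63/346]
x' = x̄ + K·y = [-224/173, 293/346]
P' = (I − K·H)·P̄ = [250/173 1/173; 1/173 191/346]

x' = [-224/173, 293/346]
P' = [250/173 1/173; 1/173 191/346]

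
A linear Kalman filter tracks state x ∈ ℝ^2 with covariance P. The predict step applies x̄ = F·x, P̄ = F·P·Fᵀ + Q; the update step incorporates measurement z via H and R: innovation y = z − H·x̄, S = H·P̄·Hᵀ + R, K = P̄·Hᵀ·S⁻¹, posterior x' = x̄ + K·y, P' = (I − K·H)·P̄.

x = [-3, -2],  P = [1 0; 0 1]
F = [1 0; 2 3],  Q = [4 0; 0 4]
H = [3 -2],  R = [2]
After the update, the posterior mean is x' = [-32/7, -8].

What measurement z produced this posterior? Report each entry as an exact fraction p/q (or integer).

z = [2]

x̄ = F·x = [-3, -12]
P̄ = F·P·Fᵀ + Q = [5 2; 2 17]
S = H·P̄·Hᵀ + R = [91]
K = P̄·Hᵀ·S⁻¹ = [11/91; -4/13]
x' − x̄ = [-11/7, 4] = K·y
y = (KᵀK)⁻¹·Kᵀ·(x' − x̄) = [-13]
z = y + H·x̄ = [-13] + [15] = [2]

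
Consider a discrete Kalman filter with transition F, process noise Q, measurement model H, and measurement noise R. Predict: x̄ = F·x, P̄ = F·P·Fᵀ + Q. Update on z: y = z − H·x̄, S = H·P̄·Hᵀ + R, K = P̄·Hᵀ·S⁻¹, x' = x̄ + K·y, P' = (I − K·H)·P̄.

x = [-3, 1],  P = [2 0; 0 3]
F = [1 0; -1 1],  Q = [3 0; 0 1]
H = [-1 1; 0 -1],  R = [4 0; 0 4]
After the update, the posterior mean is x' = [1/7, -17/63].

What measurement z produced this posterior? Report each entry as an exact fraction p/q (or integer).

z = [-2, 1]

x̄ = F·x = [-3, 4]
P̄ = F·P·Fᵀ + Q = [5 -2; -2 6]
S = H·P̄·Hᵀ + R = [19 -8; -8 10]
K = P̄·Hᵀ·S⁻¹ = [-3/7 -1/7; 16/63 -25/63]
x' − x̄ = [22/7, -269/63] = K·y
y = (KᵀK)⁻¹·Kᵀ·(x' − x̄) = [-9, 5]
z = y + H·x̄ = [-9, 5] + [7, -4] = [-2, 1]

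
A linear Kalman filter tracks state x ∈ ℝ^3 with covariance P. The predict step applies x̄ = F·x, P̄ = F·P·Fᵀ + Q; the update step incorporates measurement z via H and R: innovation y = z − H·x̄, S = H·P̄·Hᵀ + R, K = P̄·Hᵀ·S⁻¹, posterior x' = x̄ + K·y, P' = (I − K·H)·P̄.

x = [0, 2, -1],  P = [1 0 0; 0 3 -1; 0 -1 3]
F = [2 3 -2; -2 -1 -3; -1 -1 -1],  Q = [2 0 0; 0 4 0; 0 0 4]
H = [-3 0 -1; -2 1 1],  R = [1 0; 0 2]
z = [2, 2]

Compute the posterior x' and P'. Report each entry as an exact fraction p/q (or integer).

x' = [-31041/44560, 1149/2785, 131/1114]
P' = [12469/44560 2584/2785 -625/1114; 2584/2785 14644/2785 -1336/557; -625/1114 -1336/557 1026/557]

x̄ = F·x = [8, 1, -1]
P̄ = F·P·Fᵀ + Q = [57 12 -4; 12 32 10; -4 10 9]
y = z − H·x̄ = [25, 18]
S = H·P̄·Hᵀ + R = [499 291; 291 259]
K = P̄·Hᵀ·S⁻¹ = [-12407/44560 -4297/44560; -1072/2785 1398/2785; -177/1114 315/1114]
x' = x̄ + K·y = [-31041/44560, 1149/2785, 131/1114]
P' = (I − K·H)·P̄ = [12469/44560 2584/2785 -625/1114; 2584/2785 14644/2785 -1336/557; -625/1114 -1336/557 1026/557]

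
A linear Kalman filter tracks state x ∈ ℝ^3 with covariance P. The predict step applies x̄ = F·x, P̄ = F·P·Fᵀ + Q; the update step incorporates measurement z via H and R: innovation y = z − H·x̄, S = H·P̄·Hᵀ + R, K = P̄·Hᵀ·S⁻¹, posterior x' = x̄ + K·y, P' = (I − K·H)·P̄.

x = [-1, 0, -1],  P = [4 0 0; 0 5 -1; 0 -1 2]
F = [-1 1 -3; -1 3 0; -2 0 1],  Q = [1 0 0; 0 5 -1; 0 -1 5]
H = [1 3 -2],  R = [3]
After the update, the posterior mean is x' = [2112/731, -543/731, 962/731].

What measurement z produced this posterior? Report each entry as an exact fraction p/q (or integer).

z = [-2]

x̄ = F·x = [4, 1, 1]
P̄ = F·P·Fᵀ + Q = [34 28 1; 28 54 4; 1 4 23]
S = H·P̄·Hᵀ + R = [731]
K = P̄·Hᵀ·S⁻¹ = [116/731; 182/731; -33/731]
x' − x̄ = [-812/731, -1274/731, 231/731] = K·y
y = (KᵀK)⁻¹·Kᵀ·(x' − x̄) = [-7]
z = y + H·x̄ = [-7] + [5] = [-2]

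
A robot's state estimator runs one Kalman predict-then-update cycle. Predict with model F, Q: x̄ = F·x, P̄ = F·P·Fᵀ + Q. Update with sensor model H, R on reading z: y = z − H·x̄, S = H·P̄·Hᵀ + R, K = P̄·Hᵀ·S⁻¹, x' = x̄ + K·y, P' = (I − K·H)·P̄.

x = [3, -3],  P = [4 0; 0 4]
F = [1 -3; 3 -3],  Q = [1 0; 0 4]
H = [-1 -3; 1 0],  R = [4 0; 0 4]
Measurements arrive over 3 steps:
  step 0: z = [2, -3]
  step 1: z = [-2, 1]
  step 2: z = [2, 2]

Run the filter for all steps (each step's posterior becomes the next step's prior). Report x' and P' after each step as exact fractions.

step 0: x' = [-1196/577, 33/577], P' = [7472/2885 -2244/2885; -2244/2885 1928/2885]
step 1: x' = [2830685/2637727, 664425/2637727], P' = [3824200/2637727 -953052/2637727; -953052/2637727 1359352/2637727]
step 2: x' = [68770118/1434497867, -793275732/1434497867], P' = [2077807568/1434497867 -519476412/1434497867; -519476412/1434497867 737464568/1434497867]

step 0: x̄ = F·x = [12, 18]
step 0: P̄ = F·P·Fᵀ + Q = [41 48; 48 76]
step 0: y = z − H·x̄ = [68, -15]
step 0: S = H·P̄·Hᵀ + R = [1017 -185; -185 45]
step 0: K = P̄·Hᵀ·S⁻¹ = [-37/577 1868/2885; -177/577 -561/2885]
step 0: x' = x̄ + K·y = [-1196/577, 33/577]
step 0: P' = (I − K·H)·P̄ = [7472/2885 -2244/2885; -2244/2885 1928/2885]
step 1: x̄ = F·x = [-1295/577, -3687/577]
step 1: P̄ = F·P·Fᵀ + Q = [41173/2885 66696/2885; 66696/2885 136532/2885]
step 1: y = z − H·x̄ = [-13510/577, 1872/577]
step 1: S = H·P̄·Hᵀ + R = [1681677/2885 -241261/2885; -241261/2885 52713/2885]
step 1: K = P̄·Hᵀ·S⁻¹ = [-241261/2637727 956050/2637727; -781251/2637727 -238263/2637727]
step 1: x' = x̄ + K·y = [2830685/2637727, 664425/2637727]
step 1: P' = (I − K·H)·P̄ = [3824200/2637727 -953052/2637727; -953052/2637727 1359352/2637727]
step 2: x̄ = F·x = [837410/2637727, 6498780/2637727]
step 2: P̄ = F·P·Fᵀ + Q = [24414407/2637727 35143392/2637727; 35143392/2637727 74357812/2637727]
step 2: y = z − H·x̄ = [25609204/2637727, 4438044/2637727]
step 2: S = H·P̄·Hᵀ + R = [915045975/2637727 -129844583/2637727; -129844583/2637727 34965315/2637727]
step 2: K = P̄·Hᵀ·S⁻¹ = [-11804053/130408897 519451892/1434497867; -38475393/130408897 -129869103/1434497867]
step 2: x' = x̄ + K·y = [68770118/1434497867, -793275732/1434497867]
step 2: P' = (I − K·H)·P̄ = [2077807568/1434497867 -519476412/1434497867; -519476412/1434497867 737464568/1434497867]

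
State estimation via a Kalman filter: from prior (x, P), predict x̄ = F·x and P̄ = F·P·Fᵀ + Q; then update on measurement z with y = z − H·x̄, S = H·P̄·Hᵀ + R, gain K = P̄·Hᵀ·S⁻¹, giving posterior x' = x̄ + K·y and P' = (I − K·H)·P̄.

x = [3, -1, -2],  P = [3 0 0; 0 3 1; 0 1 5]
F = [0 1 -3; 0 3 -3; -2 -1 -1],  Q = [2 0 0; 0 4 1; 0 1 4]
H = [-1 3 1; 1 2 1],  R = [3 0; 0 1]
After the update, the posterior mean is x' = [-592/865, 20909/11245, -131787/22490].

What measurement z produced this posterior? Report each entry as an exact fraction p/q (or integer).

x̄ = F·x = [5, 3, -3]
P̄ = F·P·Fᵀ + Q = [44 42 14; 42 58 7; 14 7 26]
S = H·P̄·Hᵀ + R = [357 407; 407 527]
K = P̄·Hᵀ·S⁻¹ = [-277/865 447/865; 3049/11245 1166/11245; -4587/22490 5847/22490]
x' − x̄ = [-4917/865, -12826/11245, -64317/22490] = K·y
y = (KᵀK)⁻¹·Kᵀ·(x' − x̄) = [0, -11]
z = y + H·x̄ = [0, -11] + [1, 8] = [1, -3]

z = [1, -3]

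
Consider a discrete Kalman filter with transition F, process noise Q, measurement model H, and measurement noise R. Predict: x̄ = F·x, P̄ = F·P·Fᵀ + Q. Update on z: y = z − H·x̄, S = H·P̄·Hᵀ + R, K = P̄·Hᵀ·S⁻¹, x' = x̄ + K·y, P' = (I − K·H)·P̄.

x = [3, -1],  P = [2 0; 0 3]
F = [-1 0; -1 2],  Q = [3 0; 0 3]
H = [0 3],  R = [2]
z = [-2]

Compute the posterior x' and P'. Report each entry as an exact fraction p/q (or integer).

x̄ = F·x = [-3, -5]
P̄ = F·P·Fᵀ + Q = [5 2; 2 17]
y = z − H·x̄ = [13]
S = H·P̄·Hᵀ + R = [155]
K = P̄·Hᵀ·S⁻¹ = [6/155; 51/155]
x' = x̄ + K·y = [-387/155, -112/155]
P' = (I − K·H)·P̄ = [739/155 4/155; 4/155 34/155]

x' = [-387/155, -112/155]
P' = [739/155 4/155; 4/155 34/155]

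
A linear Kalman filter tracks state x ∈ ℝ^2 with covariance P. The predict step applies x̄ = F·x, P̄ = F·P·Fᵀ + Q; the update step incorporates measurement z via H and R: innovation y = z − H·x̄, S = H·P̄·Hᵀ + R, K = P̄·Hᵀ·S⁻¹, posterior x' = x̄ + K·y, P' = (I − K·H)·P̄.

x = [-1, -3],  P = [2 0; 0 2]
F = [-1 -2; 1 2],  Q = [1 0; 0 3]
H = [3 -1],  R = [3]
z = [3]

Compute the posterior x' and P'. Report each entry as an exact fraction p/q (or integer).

x̄ = F·x = [7, -7]
P̄ = F·P·Fᵀ + Q = [11 -10; -10 13]
y = z − H·x̄ = [-25]
S = H·P̄·Hᵀ + R = [175]
K = P̄·Hᵀ·S⁻¹ = [43/175; -43/175]
x' = x̄ + K·y = [6/7, -6/7]
P' = (I − K·H)·P̄ = [76/175 99/175; 99/175 426/175]

x' = [6/7, -6/7]
P' = [76/175 99/175; 99/175 426/175]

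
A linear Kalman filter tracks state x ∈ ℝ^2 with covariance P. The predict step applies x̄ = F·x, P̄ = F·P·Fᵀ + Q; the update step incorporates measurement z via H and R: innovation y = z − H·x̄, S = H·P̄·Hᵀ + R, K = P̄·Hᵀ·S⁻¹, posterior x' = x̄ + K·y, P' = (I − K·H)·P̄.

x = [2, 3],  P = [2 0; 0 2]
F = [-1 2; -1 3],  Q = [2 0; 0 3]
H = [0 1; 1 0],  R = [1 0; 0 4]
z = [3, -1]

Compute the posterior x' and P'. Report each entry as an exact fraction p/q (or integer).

x' = [17/47, 279/94]
P' = [92/47 14/47; 14/47 43/47]

x̄ = F·x = [4, 7]
P̄ = F·P·Fᵀ + Q = [12 14; 14 23]
y = z − H·x̄ = [-4, -5]
S = H·P̄·Hᵀ + R = [24 14; 14 16]
K = P̄·Hᵀ·S⁻¹ = [14/47 23/47; 43/47 7/94]
x' = x̄ + K·y = [17/47, 279/94]
P' = (I − K·H)·P̄ = [92/47 14/47; 14/47 43/47]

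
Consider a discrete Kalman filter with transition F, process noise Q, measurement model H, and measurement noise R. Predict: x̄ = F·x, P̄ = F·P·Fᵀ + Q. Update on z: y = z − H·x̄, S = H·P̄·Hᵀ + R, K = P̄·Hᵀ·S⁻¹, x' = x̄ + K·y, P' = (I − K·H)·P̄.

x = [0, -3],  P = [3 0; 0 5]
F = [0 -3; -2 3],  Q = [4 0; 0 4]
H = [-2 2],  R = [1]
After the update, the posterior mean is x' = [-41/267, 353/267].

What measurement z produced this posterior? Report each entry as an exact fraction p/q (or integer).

z = [3]

x̄ = F·x = [9, -9]
P̄ = F·P·Fᵀ + Q = [49 -45; -45 61]
S = H·P̄·Hᵀ + R = [801]
K = P̄·Hᵀ·S⁻¹ = [-188/801; 212/801]
x' − x̄ = [-2444/267, 2756/267] = K·y
y = (KᵀK)⁻¹·Kᵀ·(x' − x̄) = [39]
z = y + H·x̄ = [39] + [-36] = [3]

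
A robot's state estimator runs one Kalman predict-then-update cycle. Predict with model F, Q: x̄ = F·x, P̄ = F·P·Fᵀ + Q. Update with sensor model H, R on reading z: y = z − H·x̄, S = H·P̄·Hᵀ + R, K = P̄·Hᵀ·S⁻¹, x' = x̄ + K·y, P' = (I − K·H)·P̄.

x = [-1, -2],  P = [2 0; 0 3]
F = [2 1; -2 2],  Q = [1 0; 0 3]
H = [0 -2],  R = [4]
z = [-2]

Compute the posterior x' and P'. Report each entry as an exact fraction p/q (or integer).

x̄ = F·x = [-4, -2]
P̄ = F·P·Fᵀ + Q = [12 -2; -2 23]
y = z − H·x̄ = [-6]
S = H·P̄·Hᵀ + R = [96]
K = P̄·Hᵀ·S⁻¹ = [1/24; -23/48]
x' = x̄ + K·y = [-17/4, 7/8]
P' = (I − K·H)·P̄ = [71/6 -1/12; -1/12 23/24]

x' = [-17/4, 7/8]
P' = [71/6 -1/12; -1/12 23/24]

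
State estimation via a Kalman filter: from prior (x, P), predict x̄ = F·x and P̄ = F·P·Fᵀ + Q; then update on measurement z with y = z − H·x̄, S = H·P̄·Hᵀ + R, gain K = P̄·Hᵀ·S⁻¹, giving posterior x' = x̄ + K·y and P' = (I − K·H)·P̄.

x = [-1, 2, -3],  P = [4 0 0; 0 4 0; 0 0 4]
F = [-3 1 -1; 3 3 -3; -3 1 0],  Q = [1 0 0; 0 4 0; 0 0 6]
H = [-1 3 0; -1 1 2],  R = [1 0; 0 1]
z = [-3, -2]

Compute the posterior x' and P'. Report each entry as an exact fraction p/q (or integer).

x̄ = F·x = [8, 12, 5]
P̄ = F·P·Fᵀ + Q = [45 -12 40; -12 112 -24; 40 -24 46]
y = z − H·x̄ = [-31, -16]
S = H·P̄·Hᵀ + R = [1126 205; 205 110]
K = P̄·Hᵀ·S⁻¹ = [-2725/16367 42503/81835; 4540/16367 14236/81835; -3612/16367 54488/81835]
x' = x̄ + K·y = [30539/6295, 3888/6295, 7479/6295]
P' = (I − K·H)·P̄ = [1601381/81835 529252/81835 557316/81835; 529252/81835 183984/81835 179752/81835; 557316/81835 179752/81835 216026/81835]

x' = [30539/6295, 3888/6295, 7479/6295]
P' = [1601381/81835 529252/81835 557316/81835; 529252/81835 183984/81835 179752/81835; 557316/81835 179752/81835 216026/81835]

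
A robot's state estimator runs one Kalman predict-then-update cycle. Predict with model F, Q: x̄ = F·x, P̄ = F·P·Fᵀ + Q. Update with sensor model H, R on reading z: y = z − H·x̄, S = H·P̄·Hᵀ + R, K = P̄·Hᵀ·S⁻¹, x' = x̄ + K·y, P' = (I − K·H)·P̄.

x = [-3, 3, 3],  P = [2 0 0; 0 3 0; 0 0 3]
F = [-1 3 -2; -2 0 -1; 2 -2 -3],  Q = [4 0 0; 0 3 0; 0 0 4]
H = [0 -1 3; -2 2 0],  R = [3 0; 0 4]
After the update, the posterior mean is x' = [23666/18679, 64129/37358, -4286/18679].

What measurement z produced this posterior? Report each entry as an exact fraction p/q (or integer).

z = [-2, 1]

x̄ = F·x = [6, 3, -21]
P̄ = F·P·Fᵀ + Q = [45 10 -4; 10 14 1; -4 1 51]
S = H·P̄·Hᵀ + R = [470 22; 22 160]
K = P̄·Hᵀ·S⁻¹ = [-495/18679 -8104/18679; -484/18679 2001/37358; 6025/18679 339/18679]
x' − x̄ = [-88408/18679, -47945/37358, 387973/18679] = K·y
y = (KᵀK)⁻¹·Kᵀ·(x' − x̄) = [64, 7]
z = y + H·x̄ = [64, 7] + [-66, -6] = [-2, 1]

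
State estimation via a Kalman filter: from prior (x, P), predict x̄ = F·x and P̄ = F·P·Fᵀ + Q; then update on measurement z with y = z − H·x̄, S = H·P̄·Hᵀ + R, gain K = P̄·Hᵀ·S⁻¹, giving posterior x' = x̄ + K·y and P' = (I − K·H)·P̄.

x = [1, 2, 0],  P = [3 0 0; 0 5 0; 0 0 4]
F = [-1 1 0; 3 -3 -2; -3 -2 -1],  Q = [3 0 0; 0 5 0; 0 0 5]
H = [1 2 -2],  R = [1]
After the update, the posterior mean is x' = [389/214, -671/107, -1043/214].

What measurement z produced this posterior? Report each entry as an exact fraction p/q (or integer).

z = [-1]

x̄ = F·x = [1, -3, -7]
P̄ = F·P·Fᵀ + Q = [11 -24 -1; -24 93 11; -1 11 56]
S = H·P̄·Hᵀ + R = [428]
K = P̄·Hᵀ·S⁻¹ = [-35/428; 35/107; -91/428]
x' − x̄ = [175/214, -350/107, 455/214] = K·y
y = (KᵀK)⁻¹·Kᵀ·(x' − x̄) = [-10]
z = y + H·x̄ = [-10] + [9] = [-1]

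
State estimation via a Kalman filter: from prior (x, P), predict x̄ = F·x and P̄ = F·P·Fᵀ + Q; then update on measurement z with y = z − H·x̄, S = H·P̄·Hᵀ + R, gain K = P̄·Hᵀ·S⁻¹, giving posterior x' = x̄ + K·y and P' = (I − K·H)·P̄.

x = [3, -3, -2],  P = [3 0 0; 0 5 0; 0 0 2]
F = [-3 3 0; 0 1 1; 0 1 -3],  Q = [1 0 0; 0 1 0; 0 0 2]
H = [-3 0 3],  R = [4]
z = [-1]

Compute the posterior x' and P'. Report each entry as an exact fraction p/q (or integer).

x' = [6/77, -1/77, -9/77]
P' = [3673/154 111/77 3615/154; 111/77 328/77 103/77; 3615/154 103/77 3625/154]

x̄ = F·x = [-18, -5, 3]
P̄ = F·P·Fᵀ + Q = [73 15 15; 15 8 -1; 15 -1 25]
y = z − H·x̄ = [-64]
S = H·P̄·Hᵀ + R = [616]
K = P̄·Hᵀ·S⁻¹ = [-87/308; -6/77; 15/308]
x' = x̄ + K·y = [6/77, -1/77, -9/77]
P' = (I − K·H)·P̄ = [3673/154 111/77 3615/154; 111/77 328/77 103/77; 3615/154 103/77 3625/154]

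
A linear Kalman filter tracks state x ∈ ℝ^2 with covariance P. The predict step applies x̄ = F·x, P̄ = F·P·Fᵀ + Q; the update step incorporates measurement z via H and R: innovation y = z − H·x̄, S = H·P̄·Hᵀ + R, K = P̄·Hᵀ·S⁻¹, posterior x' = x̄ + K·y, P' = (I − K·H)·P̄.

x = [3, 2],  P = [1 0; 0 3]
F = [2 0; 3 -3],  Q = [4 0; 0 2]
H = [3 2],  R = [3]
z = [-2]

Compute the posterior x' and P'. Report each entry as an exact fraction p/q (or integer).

x' = [66/23, -119/23]
P' = [1096/299 -1590/299; -1590/299 2526/299]

x̄ = F·x = [6, 3]
P̄ = F·P·Fᵀ + Q = [8 6; 6 38]
y = z − H·x̄ = [-26]
S = H·P̄·Hᵀ + R = [299]
K = P̄·Hᵀ·S⁻¹ = [36/299; 94/299]
x' = x̄ + K·y = [66/23, -119/23]
P' = (I − K·H)·P̄ = [1096/299 -1590/299; -1590/299 2526/299]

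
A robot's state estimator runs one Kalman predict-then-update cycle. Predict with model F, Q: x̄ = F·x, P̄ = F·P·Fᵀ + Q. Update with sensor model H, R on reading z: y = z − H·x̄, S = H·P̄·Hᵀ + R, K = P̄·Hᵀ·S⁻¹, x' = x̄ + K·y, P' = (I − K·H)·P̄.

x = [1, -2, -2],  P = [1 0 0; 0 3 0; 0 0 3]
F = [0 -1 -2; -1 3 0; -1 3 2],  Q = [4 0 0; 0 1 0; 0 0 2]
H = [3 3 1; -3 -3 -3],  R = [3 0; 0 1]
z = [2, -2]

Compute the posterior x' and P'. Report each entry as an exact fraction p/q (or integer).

x' = [10284/15425, 9739/46275, -3901/15425]
P' = [47519/15425 -35217/15425 -14091/15425; -35217/15425 102743/46275 1988/15425; -14091/15425 1988/15425 14574/15425]

x̄ = F·x = [6, -7, -11]
P̄ = F·P·Fᵀ + Q = [19 -9 -21; -9 29 28; -21 28 42]
y = z − H·x̄ = [16, -38]
S = H·P̄·Hᵀ + R = [357 -480; -480 775]
K = P̄·Hᵀ·S⁻¹ = [1521/3085 5367/15425; -184/9255 -3056/15425; -1449/3085 -7413/15425]
x' = x̄ + K·y = [10284/15425, 9739/46275, -3901/15425]
P' = (I − K·H)·P̄ = [47519/15425 -35217/15425 -14091/15425; -35217/15425 102743/46275 1988/15425; -14091/15425 1988/15425 14574/15425]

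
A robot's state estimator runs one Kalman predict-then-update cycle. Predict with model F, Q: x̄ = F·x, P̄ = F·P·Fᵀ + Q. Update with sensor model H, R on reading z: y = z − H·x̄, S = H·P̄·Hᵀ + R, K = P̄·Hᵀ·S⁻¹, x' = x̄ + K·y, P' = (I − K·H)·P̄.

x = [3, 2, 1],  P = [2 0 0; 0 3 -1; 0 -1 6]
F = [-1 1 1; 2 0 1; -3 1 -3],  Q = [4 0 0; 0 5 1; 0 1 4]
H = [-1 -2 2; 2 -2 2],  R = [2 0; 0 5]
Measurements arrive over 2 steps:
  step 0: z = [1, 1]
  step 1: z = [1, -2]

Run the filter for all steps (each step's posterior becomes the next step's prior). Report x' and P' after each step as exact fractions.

step 0: x' = [-4375/79251, 44814/26417, 56885/26417], P' = [58034/79251 -2544/26417 -1192/26417; -2544/26417 112328/26417 109287/26417; -1192/26417 109287/26417 115754/26417]
step 1: x' = [-645744665/745116054, -653962943/2980464216, -112082749/496744036], P' = [274826044/372558027 -54170263/745116054 -3243321/124186009; -54170263/745116054 9280545149/2980464216 1475135351/496744036; -3243321/124186009 1475135351/496744036 790490555/248372018]

step 0: x̄ = F·x = [0, 7, -10]
step 0: P̄ = F·P·Fᵀ + Q = [13 1 -7; 1 19 -30; -7 -30 85]
step 0: y = z − H·x̄ = [35, 35]
step 0: S = H·P̄·Hᵀ + R = [703 614; 614 649]
step 0: K = P̄·Hᵀ·S⁻¹ = [-24961/79251 24836/79251; -1769/26417 -2234/26417; 7063/26417 2110/26417]
step 0: x' = x̄ + K·y = [-4375/79251, 44814/26417, 56885/26417]
step 0: P' = (I − K·H)·P̄ = [58034/79251 -2544/26417 -1192/26417; -2544/26417 112328/26417 109287/26417; -1192/26417 109287/26417 115754/26417]
step 1: x̄ = F·x = [309472/79251, 161905/79251, -121466/26417]
step 1: P̄ = F·P·Fᵀ + Q = [1737422/79251 540215/79251 -385298/26417; 540215/79251 961349/79251 -321986/26417; -385298/26417 -321986/26417 771970/26417]
step 1: y = z − H·x̄ = [480443/26417, 91720/26417]
step 1: S = H·P̄·Hᵀ + R = [9839020/26417 4656546/26417; 4656546/26417 4871257/26417]
step 1: K = P̄·Hᵀ·S⁻¹ = [-80038569/248372018 38957495/124186009; -107130839/993488072 -43094273/496744036; 112332401/496744036 18574495/248372018]
step 1: x' = x̄ + K·y = [-645744665/745116054, -653962943/2980464216, -112082749/496744036]
step 1: P' = (I − K·H)·P̄ = [274826044/372558027 -54170263/745116054 -3243321/124186009; -54170263/745116054 9280545149/2980464216 1475135351/496744036; -3243321/124186009 1475135351/496744036 790490555/248372018]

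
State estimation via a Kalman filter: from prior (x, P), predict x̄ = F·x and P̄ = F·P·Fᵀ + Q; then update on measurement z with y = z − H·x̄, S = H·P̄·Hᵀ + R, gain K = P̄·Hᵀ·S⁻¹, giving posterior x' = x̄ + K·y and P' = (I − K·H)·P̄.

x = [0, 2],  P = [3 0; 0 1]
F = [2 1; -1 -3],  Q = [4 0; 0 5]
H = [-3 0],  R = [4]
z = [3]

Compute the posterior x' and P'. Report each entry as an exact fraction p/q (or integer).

x̄ = F·x = [2, -6]
P̄ = F·P·Fᵀ + Q = [17 -9; -9 17]
y = z − H·x̄ = [9]
S = H·P̄·Hᵀ + R = [157]
K = P̄·Hᵀ·S⁻¹ = [-51/157; 27/157]
x' = x̄ + K·y = [-145/157, -699/157]
P' = (I − K·H)·P̄ = [68/157 -36/157; -36/157 1940/157]

x' = [-145/157, -699/157]
P' = [68/157 -36/157; -36/157 1940/157]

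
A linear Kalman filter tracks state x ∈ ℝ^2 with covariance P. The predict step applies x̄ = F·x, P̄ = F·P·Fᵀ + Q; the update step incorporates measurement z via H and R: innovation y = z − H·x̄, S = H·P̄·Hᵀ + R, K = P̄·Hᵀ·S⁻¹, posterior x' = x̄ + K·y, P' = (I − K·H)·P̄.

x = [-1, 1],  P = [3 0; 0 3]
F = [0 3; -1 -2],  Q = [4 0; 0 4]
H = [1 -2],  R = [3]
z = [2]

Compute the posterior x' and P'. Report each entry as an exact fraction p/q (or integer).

x' = [345/182, -1/13]
P' = [1153/182 34/13; 34/13 23/13]

x̄ = F·x = [3, -1]
P̄ = F·P·Fᵀ + Q = [31 -18; -18 19]
y = z − H·x̄ = [-3]
S = H·P̄·Hᵀ + R = [182]
K = P̄·Hᵀ·S⁻¹ = [67/182; -4/13]
x' = x̄ + K·y = [345/182, -1/13]
P' = (I − K·H)·P̄ = [1153/182 34/13; 34/13 23/13]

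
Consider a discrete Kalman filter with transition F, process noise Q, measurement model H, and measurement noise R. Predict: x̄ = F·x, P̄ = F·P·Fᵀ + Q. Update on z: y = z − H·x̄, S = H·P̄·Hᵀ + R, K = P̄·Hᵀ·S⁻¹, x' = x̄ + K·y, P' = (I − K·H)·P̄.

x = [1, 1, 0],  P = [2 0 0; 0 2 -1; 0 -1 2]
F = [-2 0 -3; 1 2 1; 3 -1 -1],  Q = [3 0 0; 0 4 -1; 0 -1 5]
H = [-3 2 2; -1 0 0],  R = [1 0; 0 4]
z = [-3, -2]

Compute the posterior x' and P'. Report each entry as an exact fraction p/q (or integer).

x̄ = F·x = [-2, 3, 2]
P̄ = F·P·Fᵀ + Q = [29 -4 -9; -4 12 2; -9 2 25]
y = z − H·x̄ = [-19, -4]
S = H·P̄·Hᵀ + R = [582 113; 113 33]
K = P̄·Hᵀ·S⁻¹ = [-452/6437 -4109/6437; 868/6437 -2192/6437; 1656/6437 -3915/6437]
x' = x̄ + K·y = [12150/6437, 11587/6437, -2930/6437]
P' = (I − K·H)·P̄ = [16436/6437 8768/6437 15660/6437; 8768/6437 51292/6437 -37706/6437; 15660/6437 -37706/6437 62024/6437]

x' = [12150/6437, 11587/6437, -2930/6437]
P' = [16436/6437 8768/6437 15660/6437; 8768/6437 51292/6437 -37706/6437; 15660/6437 -37706/6437 62024/6437]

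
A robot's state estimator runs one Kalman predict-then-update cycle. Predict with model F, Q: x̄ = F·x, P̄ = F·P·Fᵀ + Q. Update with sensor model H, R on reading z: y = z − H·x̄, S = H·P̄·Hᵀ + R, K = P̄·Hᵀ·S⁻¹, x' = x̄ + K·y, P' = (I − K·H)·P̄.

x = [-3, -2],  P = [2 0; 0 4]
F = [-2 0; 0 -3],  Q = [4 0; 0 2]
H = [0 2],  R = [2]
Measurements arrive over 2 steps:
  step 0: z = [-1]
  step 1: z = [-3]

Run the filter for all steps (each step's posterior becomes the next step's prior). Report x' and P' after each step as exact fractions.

step 0: x̄ = F·x = [6, 6]
step 0: P̄ = F·P·Fᵀ + Q = [12 0; 0 38]
step 0: y = z − H·x̄ = [-13]
step 0: S = H·P̄·Hᵀ + R = [154]
step 0: K = P̄·Hᵀ·S⁻¹ = [0; 38/77]
step 0: x' = x̄ + K·y = [6, -32/77]
step 0: P' = (I − K·H)·P̄ = [12 0; 0 38/77]
step 1: x̄ = F·x = [-12, 96/77]
step 1: P̄ = F·P·Fᵀ + Q = [52 0; 0 496/77]
step 1: y = z − H·x̄ = [-423/77]
step 1: S = H·P̄·Hᵀ + R = [2138/77]
step 1: K = P̄·Hᵀ·S⁻¹ = [0; 496/1069]
step 1: x' = x̄ + K·y = [-12, -1392/1069]
step 1: P' = (I − K·H)·P̄ = [52 0; 0 496/1069]

step 0: x' = [6, -32/77], P' = [12 0; 0 38/77]
step 1: x' = [-12, -1392/1069], P' = [52 0; 0 496/1069]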